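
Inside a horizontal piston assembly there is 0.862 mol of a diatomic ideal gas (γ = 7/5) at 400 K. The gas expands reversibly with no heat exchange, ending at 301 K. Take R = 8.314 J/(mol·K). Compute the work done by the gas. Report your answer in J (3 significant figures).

Adiabatic ⇒ Q = 0, so W_by = −ΔU = nCᵥ(T₁ − T₂).
Cᵥ = 5R/2 = 20.79 J/(mol·K).
W = (0.862)(20.79)(400 − 301) = 1774 J.

W ≈ 1770 J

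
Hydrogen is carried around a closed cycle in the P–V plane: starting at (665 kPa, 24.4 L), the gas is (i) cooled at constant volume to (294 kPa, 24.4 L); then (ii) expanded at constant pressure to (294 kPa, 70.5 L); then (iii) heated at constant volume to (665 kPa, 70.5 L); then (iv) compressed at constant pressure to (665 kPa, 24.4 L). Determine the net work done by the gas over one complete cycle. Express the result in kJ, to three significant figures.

Constant-volume legs do no work.
W(ii) = (294)(70.5 − 24.4) = 13553 J; W(iv) = (665)(24.4 − 70.5) = -30656 J.
W_net = 13553 − 30656 = -17103 J (the counter-clockwise enclosed area).

W_net ≈ -17.1 kJ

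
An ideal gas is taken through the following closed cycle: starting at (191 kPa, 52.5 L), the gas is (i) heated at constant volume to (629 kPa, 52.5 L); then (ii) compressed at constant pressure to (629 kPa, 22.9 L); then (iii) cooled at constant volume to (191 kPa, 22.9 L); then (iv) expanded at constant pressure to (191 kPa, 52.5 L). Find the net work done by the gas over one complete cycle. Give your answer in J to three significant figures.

W_net ≈ -13000 J

Constant-volume legs do no work.
W(ii) = (629)(22.9 − 52.5) = -18618 J; W(iv) = (191)(52.5 − 22.9) = 5654 J.
W_net = -18618 + 5654 = -12965 J (the counter-clockwise enclosed area).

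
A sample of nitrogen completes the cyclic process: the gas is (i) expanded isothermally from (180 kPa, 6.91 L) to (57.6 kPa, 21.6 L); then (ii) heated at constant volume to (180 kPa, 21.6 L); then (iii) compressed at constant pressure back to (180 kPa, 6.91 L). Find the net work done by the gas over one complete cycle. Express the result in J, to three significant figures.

W_net ≈ -1230 J

Leg (i): W = PᵢVᵢ ln(V_f/Vᵢ) = (1244) ln(21.6/6.91) = 1418 J.
Leg (ii): W = 0.
Leg (iii): W = PΔV = (180)(6.91 − 21.6) = -2644 J.
W_net = 1418 − 2644 = -1227 J.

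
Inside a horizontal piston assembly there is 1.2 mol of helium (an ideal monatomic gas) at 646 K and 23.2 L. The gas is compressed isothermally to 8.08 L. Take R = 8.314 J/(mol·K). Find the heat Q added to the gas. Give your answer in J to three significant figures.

Isothermal ⇒ ΔU = 0, so Q = W = nRT ln(V₂/V₁).
Q = (1.2)(8.314)(646) ln(8.08/23.2) = 6445 × -1.055 = -6798 J.

Q ≈ -6800 J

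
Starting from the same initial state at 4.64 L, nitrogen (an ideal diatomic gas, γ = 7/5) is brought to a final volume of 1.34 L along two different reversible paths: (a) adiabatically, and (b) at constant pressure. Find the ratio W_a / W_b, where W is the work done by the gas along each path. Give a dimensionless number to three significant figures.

Path (a) adiabatic: W = P₁V₁(1 − (V₁/V₂)^(γ−1))/(γ−1) → W_a/(P₁V₁) = -1.609.
Path (b) isobaric: W = P₁(V₂ − V₁) → W_b/(P₁V₁) = -0.7112.
W_a / W_b = -1.609 / -0.7112 = 2.262.

W_a / W_b ≈ 2.26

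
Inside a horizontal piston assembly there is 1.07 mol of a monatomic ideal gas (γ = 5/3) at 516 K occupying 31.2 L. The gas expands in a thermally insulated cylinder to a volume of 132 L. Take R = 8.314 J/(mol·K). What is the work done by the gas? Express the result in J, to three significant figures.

Adiabatic: TV^(γ−1) = const with γ = 5/3.
T₂ = T₁ (V₁/V₂)^(γ−1) = 516 × (31.2/132)^0.667 = 516 × 0.3823 = 197.3 K.
W_by = nCᵥ(T₁ − T₂) = (1.07)(12.47)(516 − 197.3) = 4253 J.

W ≈ 4250 J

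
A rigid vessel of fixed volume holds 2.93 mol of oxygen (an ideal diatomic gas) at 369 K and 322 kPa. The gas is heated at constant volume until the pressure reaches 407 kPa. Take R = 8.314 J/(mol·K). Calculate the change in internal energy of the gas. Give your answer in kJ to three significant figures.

Constant volume ⇒ W = 0, so Q = ΔU = nCᵥΔT with Cᵥ = 5R/2 = 20.79 J/(mol·K).
At constant V, T₂/T₁ = P₂/P₁ ⇒ ΔT = T₁(P₂/P₁ − 1) = 369·(407/322 − 1) = 97.41 K.
ΔU = (2.93)(20.79)(97.41) = 5932 J.

ΔU ≈ 5.93 kJ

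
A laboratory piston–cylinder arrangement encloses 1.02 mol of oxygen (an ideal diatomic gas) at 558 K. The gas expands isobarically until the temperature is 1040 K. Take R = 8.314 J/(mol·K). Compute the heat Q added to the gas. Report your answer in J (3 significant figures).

Isobaric: W = nRΔT = (1.02)(8.314)(482) = 4087 J.
ΔU = nCᵥΔT with Cᵥ = 5R/2: ΔU = (1.02)(20.79)(482) = 10219 J.
Q = ΔU + W = 10219 + 4087 = 14306 J.

Q ≈ 14300 J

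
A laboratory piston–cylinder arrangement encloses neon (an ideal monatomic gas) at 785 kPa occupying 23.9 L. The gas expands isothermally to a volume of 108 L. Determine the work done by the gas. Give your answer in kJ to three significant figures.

W ≈ 28.3 kJ

Isothermal: W = nRT ln(V₂/V₁) = P₁V₁ ln(V₂/V₁).
P₁V₁ = (785 kPa)(23.9 L) = 18762 J.
W = 18762 × ln(108/23.9) = 18762 × 1.508
W_by_gas = 28297 J.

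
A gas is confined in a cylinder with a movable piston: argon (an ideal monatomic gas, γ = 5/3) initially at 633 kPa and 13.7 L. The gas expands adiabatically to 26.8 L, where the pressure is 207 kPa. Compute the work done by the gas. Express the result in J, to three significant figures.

Adiabatic: W = (P₁V₁ − P₂V₂)/(γ − 1) with γ = 5/3.
P₁V₁ = 8672 J, P₂V₂ = 5548 J.
W = (8672 − 5548) / 0.6667 = 4687 J.

W ≈ 4690 J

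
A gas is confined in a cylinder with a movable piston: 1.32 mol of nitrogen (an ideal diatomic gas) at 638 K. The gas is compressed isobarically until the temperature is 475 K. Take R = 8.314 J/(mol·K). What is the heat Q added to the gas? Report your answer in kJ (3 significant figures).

Isobaric: W = nRΔT = (1.32)(8.314)(-163) = -1789 J.
ΔU = nCᵥΔT with Cᵥ = 5R/2: ΔU = (1.32)(20.79)(-163) = -4472 J.
Q = ΔU + W = -4472 − 1789 = -6261 J.

Q ≈ -6.26 kJ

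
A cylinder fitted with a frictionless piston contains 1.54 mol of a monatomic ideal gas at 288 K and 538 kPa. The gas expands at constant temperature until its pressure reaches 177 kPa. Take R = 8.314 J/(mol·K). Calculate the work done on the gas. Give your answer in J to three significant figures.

Isothermal process: W = nRT ln(V₂/V₁) = nRT ln(P₁/P₂).
W = (1.54)(8.314)(288) × ln(538/177)
  = 3687 × ln(3.04) = 3687 × 1.112
W_by_gas = 4099 J; work on gas = −W_by = -4099 J.

W ≈ -4100 J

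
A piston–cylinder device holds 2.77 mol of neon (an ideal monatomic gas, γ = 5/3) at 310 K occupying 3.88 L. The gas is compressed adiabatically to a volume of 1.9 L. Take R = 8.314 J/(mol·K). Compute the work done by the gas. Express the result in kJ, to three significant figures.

Adiabatic: TV^(γ−1) = const with γ = 5/3.
T₂ = T₁ (V₁/V₂)^(γ−1) = 310 × (3.88/1.9)^0.667 = 310 × 1.61 = 499 K.
W_by = nCᵥ(T₁ − T₂) = (2.77)(12.47)(310 − 499) = -6528 J.

W ≈ -6.53 kJ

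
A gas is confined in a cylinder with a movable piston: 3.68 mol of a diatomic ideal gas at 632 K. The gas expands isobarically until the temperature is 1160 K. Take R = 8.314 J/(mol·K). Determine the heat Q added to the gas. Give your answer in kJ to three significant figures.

Isobaric: W = nRΔT = (3.68)(8.314)(528) = 16154 J.
ΔU = nCᵥΔT with Cᵥ = 5R/2: ΔU = (3.68)(20.79)(528) = 40386 J.
Q = ΔU + W = 40386 + 16154 = 56541 J.

Q ≈ 56.5 kJ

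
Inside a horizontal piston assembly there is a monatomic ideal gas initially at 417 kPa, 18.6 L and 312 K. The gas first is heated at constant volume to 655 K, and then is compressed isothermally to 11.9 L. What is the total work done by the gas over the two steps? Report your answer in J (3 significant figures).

Step 1 (isochoric): W = 0 (constant volume).
After step 1: P = 875.4 kPa (V unchanged).
Step 2 (isothermal): W = P₁V₁ ln(V₂/V₁) = (16283) ln(11.9/18.6) = -7272 J.
W_total = 0 − 7272 = -7272 J.

W_total ≈ -7270 J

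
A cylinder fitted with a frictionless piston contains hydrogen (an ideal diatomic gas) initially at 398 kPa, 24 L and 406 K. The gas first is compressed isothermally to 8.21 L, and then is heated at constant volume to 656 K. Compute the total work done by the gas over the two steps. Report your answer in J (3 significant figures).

Step 1 (isothermal): W = P₁V₁ ln(V₂/V₁) = (9552) ln(8.21/24) = -10246 J.
Step 2 (isochoric): W = 0 (constant volume).
W_total = -10246 + 0 = -10246 J.

W_total ≈ -10200 J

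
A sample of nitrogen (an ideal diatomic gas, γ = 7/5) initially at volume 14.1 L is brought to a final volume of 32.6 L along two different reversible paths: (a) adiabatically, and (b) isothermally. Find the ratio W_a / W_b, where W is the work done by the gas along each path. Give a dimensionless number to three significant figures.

Path (a) adiabatic: W = P₁V₁(1 − (V₁/V₂)^(γ−1))/(γ−1) → W_a/(P₁V₁) = 0.7121.
Path (b) isothermal: W = P₁V₁ ln(V₂/V₁) → W_b/(P₁V₁) = 0.8381.
W_a / W_b = 0.7121 / 0.8381 = 0.8496.

W_a / W_b ≈ 0.850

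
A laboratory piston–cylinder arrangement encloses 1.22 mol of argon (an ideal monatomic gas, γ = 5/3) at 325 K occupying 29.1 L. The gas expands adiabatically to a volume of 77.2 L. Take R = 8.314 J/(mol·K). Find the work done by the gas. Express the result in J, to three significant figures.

W ≈ 2360 J

Adiabatic: TV^(γ−1) = const with γ = 5/3.
T₂ = T₁ (V₁/V₂)^(γ−1) = 325 × (29.1/77.2)^0.667 = 325 × 0.5218 = 169.6 K.
W_by = nCᵥ(T₁ − T₂) = (1.22)(12.47)(325 − 169.6) = 2365 J.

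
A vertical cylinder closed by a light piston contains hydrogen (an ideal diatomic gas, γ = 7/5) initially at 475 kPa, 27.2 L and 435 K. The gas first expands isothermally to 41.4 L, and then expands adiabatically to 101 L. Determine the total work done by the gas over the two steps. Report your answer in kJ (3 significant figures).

Step 1 (isothermal): W = P₁V₁ ln(V₂/V₁) = (12920) ln(41.4/27.2) = 5427 J.
After step 1: P = 312.1 kPa, V = 41.4 L, T = 435 K.
Step 2 (adiabatic): W = (P₁V₁ − P₂V₂)/(γ−1) = (12920 − 9043)/0.4 = 9691 J.
W_total = 5427 + 9691 = 15119 J.

W_total ≈ 15.1 kJ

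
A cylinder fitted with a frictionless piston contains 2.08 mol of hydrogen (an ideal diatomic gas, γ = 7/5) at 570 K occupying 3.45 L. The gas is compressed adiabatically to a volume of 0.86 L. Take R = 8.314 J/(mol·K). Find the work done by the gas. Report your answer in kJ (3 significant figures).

W ≈ -18.3 kJ

Adiabatic: TV^(γ−1) = const with γ = 7/5.
T₂ = T₁ (V₁/V₂)^(γ−1) = 570 × (3.45/0.86)^0.4 = 570 × 1.743 = 993.6 K.
W_by = nCᵥ(T₁ − T₂) = (2.08)(20.79)(570 − 993.6) = -18313 J.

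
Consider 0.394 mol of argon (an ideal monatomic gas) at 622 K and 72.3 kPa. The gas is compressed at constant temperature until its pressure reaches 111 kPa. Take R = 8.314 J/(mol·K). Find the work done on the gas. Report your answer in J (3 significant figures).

Isothermal process: W = nRT ln(V₂/V₁) = nRT ln(P₁/P₂).
W = (0.394)(8.314)(622) × ln(72.3/111)
  = 2037 × ln(0.6514) = 2037 × -0.4287
W_by_gas = -873.5 J; work on gas = −W_by = 873.5 J.

W ≈ 873 J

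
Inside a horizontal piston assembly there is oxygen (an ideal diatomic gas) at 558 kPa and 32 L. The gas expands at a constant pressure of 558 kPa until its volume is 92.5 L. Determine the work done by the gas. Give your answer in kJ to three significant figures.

W ≈ 33.8 kJ

Isobaric: W = P ΔV.
W = (558 kPa)(92.5 − 32 L) = (558)(60.5) = 33759 J.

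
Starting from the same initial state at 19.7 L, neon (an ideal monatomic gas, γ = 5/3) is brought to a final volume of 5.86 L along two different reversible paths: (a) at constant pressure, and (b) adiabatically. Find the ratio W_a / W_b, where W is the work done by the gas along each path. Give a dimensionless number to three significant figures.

Path (a) isobaric: W = P₁(V₂ − V₁) → W_a/(P₁V₁) = -0.7025.
Path (b) adiabatic: W = P₁V₁(1 − (V₁/V₂)^(γ−1))/(γ−1) → W_b/(P₁V₁) = -1.866.
W_a / W_b = -0.7025 / -1.866 = 0.3765.

W_a / W_b ≈ 0.376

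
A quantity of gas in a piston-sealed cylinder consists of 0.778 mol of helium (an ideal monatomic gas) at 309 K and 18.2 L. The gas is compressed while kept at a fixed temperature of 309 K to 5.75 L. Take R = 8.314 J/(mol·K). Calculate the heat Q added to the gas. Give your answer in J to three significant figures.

Q ≈ -2300 J

Isothermal ⇒ ΔU = 0, so Q = W = nRT ln(V₂/V₁).
Q = (0.778)(8.314)(309) ln(5.75/18.2) = 1999 × -1.152 = -2303 J.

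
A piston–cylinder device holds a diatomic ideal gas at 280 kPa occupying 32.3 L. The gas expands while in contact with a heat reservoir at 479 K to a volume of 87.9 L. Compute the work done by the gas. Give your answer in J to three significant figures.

Isothermal: W = nRT ln(V₂/V₁) = P₁V₁ ln(V₂/V₁).
P₁V₁ = (280 kPa)(32.3 L) = 9044 J.
W = 9044 × ln(87.9/32.3) = 9044 × 1.001
W_by_gas = 9054 J.

W ≈ 9050 J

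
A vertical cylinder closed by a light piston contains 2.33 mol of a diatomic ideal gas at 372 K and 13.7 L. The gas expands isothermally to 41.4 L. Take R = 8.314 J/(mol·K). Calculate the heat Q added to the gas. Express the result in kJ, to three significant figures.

Isothermal ⇒ ΔU = 0, so Q = W = nRT ln(V₂/V₁).
Q = (2.33)(8.314)(372) ln(41.4/13.7) = 7206 × 1.106 = 7969 J.

Q ≈ 7.97 kJ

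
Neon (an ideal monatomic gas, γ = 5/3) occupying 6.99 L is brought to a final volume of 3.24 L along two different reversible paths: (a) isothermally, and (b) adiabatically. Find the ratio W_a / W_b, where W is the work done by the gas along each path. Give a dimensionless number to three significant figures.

W_a / W_b ≈ 0.765

Path (a) isothermal: W = P₁V₁ ln(V₂/V₁) → W_a/(P₁V₁) = -0.7689.
Path (b) adiabatic: W = P₁V₁(1 − (V₁/V₂)^(γ−1))/(γ−1) → W_b/(P₁V₁) = -1.004.
W_a / W_b = -0.7689 / -1.004 = 0.7655.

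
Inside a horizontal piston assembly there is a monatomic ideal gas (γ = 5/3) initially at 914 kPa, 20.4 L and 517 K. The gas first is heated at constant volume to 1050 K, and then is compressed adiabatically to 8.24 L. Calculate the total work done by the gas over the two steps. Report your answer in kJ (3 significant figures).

Step 1 (isochoric): W = 0 (constant volume).
After step 1: P = 1856 kPa (V unchanged).
Step 2 (adiabatic): W = (P₁V₁ − P₂V₂)/(γ−1) = (37868 − 69302)/0.667 = -47150 J.
W_total = 0 − 47150 = -47150 J.

W_total ≈ -47.2 kJ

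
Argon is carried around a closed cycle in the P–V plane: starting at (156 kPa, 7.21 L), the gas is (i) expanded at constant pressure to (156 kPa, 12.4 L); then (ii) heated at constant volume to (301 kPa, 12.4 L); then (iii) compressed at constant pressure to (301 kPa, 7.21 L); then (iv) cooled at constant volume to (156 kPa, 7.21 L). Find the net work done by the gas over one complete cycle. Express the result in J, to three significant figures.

Constant-volume legs do no work.
W(i) = (156)(12.4 − 7.21) = 809.6 J; W(iii) = (301)(7.21 − 12.4) = -1562 J.
W_net = 809.6 − 1562 = -752.5 J (the counter-clockwise enclosed area).

W_net ≈ -753 J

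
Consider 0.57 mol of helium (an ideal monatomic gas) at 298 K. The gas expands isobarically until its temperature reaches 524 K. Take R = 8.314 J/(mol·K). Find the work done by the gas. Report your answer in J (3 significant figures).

Isobaric: W = P ΔV = nR ΔT.
W = (0.57)(8.314)(524 − 298) = 1071 J.

W ≈ 1070 J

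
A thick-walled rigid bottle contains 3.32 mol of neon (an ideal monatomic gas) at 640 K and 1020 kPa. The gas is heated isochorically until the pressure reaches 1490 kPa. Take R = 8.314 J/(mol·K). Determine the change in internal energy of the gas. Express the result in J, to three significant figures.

ΔU ≈ 12200 J

Constant volume ⇒ W = 0, so Q = ΔU = nCᵥΔT with Cᵥ = 3R/2 = 12.47 J/(mol·K).
At constant V, T₂/T₁ = P₂/P₁ ⇒ ΔT = T₁(P₂/P₁ − 1) = 640·(1490/1020 − 1) = 294.9 K.
ΔU = (3.32)(12.47)(294.9) = 12210 J.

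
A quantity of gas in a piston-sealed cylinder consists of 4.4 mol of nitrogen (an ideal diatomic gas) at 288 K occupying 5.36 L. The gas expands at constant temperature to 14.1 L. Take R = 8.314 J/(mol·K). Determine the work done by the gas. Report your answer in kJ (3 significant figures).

W ≈ 10.2 kJ

Isothermal: W = nRT ln(V₂/V₁).
W = (4.4)(8.314)(288) × ln(14.1/5.36)
  = 10536 × 0.9672
W_by_gas = 10190 J.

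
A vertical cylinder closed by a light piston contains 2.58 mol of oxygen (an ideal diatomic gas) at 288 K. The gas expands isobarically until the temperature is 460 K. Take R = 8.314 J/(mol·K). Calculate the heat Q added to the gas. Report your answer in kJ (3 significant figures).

Isobaric: W = nRΔT = (2.58)(8.314)(172) = 3689 J.
ΔU = nCᵥΔT with Cᵥ = 5R/2: ΔU = (2.58)(20.79)(172) = 9224 J.
Q = ΔU + W = 9224 + 3689 = 12913 J.

Q ≈ 12.9 kJ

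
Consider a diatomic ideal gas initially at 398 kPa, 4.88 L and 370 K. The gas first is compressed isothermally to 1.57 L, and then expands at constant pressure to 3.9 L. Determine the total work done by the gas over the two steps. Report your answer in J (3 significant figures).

W_total ≈ 680 J

Step 1 (isothermal): W = P₁V₁ ln(V₂/V₁) = (1942) ln(1.57/4.88) = -2203 J.
After step 1: P = 1237 kPa, V = 1.57 L, T = 370 K.
Step 2 (isobaric): W = PΔV = (1237 kPa)(3.9 − 1.57 L) = 2882 J.
W_total = -2203 + 2882 = 679.8 J.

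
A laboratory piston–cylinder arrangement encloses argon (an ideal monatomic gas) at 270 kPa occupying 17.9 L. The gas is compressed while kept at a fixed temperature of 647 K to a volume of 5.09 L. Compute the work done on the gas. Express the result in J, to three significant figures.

Isothermal: W = nRT ln(V₂/V₁) = P₁V₁ ln(V₂/V₁).
P₁V₁ = (270 kPa)(17.9 L) = 4833 J.
W = 4833 × ln(5.09/17.9) = 4833 × -1.258
W_by_gas = -6078 J; work on gas = −W_by = 6078 J.

W ≈ 6080 J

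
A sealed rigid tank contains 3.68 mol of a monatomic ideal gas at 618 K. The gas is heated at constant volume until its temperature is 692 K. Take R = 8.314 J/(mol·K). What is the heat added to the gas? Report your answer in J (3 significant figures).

Constant volume ⇒ W = 0, so Q = ΔU = nCᵥΔT with Cᵥ = 3R/2 = 12.47 J/(mol·K).
ΔU = (3.68)(12.47)(692 − 618) = 3396 J.

Q ≈ 3400 J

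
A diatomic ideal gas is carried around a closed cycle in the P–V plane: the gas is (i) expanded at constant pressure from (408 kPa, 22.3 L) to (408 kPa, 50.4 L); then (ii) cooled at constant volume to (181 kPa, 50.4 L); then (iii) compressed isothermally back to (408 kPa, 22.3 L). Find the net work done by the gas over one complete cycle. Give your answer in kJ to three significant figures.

W_net ≈ 4.03 kJ

Leg (i): W = PΔV = (408)(50.4 − 22.3) = 11465 J.
Leg (ii): W = 0.
Leg (iii): W = PᵢVᵢ ln(V_f/Vᵢ) = (9122) ln(22.3/50.4) = -7438 J.
W_net = 11465 − 7438 = 4026 J.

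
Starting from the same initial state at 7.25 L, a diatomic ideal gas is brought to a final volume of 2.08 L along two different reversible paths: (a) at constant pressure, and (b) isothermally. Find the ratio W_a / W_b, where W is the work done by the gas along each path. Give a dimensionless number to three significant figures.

Path (a) isobaric: W = P₁(V₂ − V₁) → W_a/(P₁V₁) = -0.7131.
Path (b) isothermal: W = P₁V₁ ln(V₂/V₁) → W_b/(P₁V₁) = -1.249.
W_a / W_b = -0.7131 / -1.249 = 0.5711.

W_a / W_b ≈ 0.571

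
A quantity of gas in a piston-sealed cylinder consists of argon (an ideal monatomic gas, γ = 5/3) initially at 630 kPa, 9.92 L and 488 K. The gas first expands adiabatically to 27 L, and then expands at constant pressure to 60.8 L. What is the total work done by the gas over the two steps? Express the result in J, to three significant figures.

W_total ≈ 8580 J

Step 1 (adiabatic): W = (P₁V₁ − P₂V₂)/(γ−1) = (6250 − 3206)/0.667 = 4566 J.
After step 1: P = 118.7 kPa, V = 27 L, T = 250.3 K.
Step 2 (isobaric): W = PΔV = (118.7 kPa)(60.8 − 27 L) = 4013 J.
W_total = 4566 + 4013 = 8579 J.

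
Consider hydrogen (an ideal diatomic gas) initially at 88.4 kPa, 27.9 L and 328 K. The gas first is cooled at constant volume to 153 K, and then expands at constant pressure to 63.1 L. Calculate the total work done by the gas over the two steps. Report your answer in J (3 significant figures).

W_total ≈ 1450 J

Step 1 (isochoric): W = 0 (constant volume).
After step 1: P = 41.24 kPa (V unchanged).
Step 2 (isobaric): W = PΔV = (41.24 kPa)(63.1 − 27.9 L) = 1451 J.
W_total = 0 + 1451 = 1451 J.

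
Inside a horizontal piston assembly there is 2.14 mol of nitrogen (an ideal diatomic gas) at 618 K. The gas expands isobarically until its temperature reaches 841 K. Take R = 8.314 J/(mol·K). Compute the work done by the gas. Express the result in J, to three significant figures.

W ≈ 3970 J

Isobaric: W = P ΔV = nR ΔT.
W = (2.14)(8.314)(841 − 618) = 3968 J.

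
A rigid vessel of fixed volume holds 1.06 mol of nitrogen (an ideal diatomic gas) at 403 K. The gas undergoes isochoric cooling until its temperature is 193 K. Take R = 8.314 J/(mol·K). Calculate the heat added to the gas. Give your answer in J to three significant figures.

Constant volume ⇒ W = 0, so Q = ΔU = nCᵥΔT with Cᵥ = 5R/2 = 20.79 J/(mol·K).
ΔU = (1.06)(20.79)(193 − 403) = -4627 J.

Q ≈ -4630 J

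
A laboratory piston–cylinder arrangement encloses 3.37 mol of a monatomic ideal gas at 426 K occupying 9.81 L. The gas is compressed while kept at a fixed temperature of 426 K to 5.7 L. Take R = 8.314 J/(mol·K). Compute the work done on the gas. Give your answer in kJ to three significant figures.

Isothermal: W = nRT ln(V₂/V₁).
W = (3.37)(8.314)(426) × ln(5.7/9.81)
  = 11936 × -0.5429
W_by_gas = -6480 J; work on gas = −W_by = 6480 J.

W ≈ 6.48 kJ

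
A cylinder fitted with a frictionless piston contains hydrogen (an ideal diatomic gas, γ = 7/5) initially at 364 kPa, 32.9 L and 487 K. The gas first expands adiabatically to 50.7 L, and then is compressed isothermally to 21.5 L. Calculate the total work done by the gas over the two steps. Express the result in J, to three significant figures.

W_total ≈ -3890 J

Step 1 (adiabatic): W = (P₁V₁ − P₂V₂)/(γ−1) = (11976 − 10073)/0.4 = 4756 J.
After step 1: P = 198.7 kPa, V = 50.7 L, T = 409.6 K.
Step 2 (isothermal): W = P₁V₁ ln(V₂/V₁) = (10073) ln(21.5/50.7) = -8642 J.
W_total = 4756 − 8642 = -3886 J.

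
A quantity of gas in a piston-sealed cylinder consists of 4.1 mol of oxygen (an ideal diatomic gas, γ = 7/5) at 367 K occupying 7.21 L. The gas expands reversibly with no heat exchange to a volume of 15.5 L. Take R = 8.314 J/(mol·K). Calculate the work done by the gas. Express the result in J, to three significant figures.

Adiabatic: TV^(γ−1) = const with γ = 7/5.
T₂ = T₁ (V₁/V₂)^(γ−1) = 367 × (7.21/15.5)^0.4 = 367 × 0.7363 = 270.2 K.
W_by = nCᵥ(T₁ − T₂) = (4.1)(20.79)(367 − 270.2) = 8248 J.

W ≈ 8250 J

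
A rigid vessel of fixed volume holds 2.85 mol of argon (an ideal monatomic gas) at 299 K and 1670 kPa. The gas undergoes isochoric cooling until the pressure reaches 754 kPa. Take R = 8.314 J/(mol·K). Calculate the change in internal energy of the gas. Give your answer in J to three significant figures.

ΔU ≈ -5830 J

Constant volume ⇒ W = 0, so Q = ΔU = nCᵥΔT with Cᵥ = 3R/2 = 12.47 J/(mol·K).
At constant V, T₂/T₁ = P₂/P₁ ⇒ ΔT = T₁(P₂/P₁ − 1) = 299·(754/1670 − 1) = -164 K.
ΔU = (2.85)(12.47)(-164) = -5829 J.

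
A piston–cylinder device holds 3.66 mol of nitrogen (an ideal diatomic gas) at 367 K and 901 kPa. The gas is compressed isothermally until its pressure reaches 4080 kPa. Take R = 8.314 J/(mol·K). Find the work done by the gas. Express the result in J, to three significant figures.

W ≈ -16900 J

Isothermal process: W = nRT ln(V₂/V₁) = nRT ln(P₁/P₂).
W = (3.66)(8.314)(367) × ln(901/4080)
  = 11168 × ln(0.2208) = 11168 × -1.51
W_by_gas = -16867 J.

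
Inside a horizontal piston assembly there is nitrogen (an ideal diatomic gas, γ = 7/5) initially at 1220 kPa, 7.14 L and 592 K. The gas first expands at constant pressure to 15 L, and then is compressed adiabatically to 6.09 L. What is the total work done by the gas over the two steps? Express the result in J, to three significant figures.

W_total ≈ -10300 J

Step 1 (isobaric): W = PΔV = (1220 kPa)(15 − 7.14 L) = 9589 J.
After step 1: P = 1220 kPa, V = 15 L, T = 1244 K.
Step 2 (adiabatic): W = (P₁V₁ − P₂V₂)/(γ−1) = (18300 − 26245)/0.4 = -19862 J.
W_total = 9589 − 19862 = -10272 J.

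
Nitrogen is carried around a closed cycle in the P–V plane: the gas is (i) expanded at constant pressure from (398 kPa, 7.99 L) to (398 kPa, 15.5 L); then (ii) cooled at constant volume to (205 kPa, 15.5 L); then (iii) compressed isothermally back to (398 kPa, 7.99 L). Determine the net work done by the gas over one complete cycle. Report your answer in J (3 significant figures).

Leg (i): W = PΔV = (398)(15.5 − 7.99) = 2989 J.
Leg (ii): W = 0.
Leg (iii): W = PᵢVᵢ ln(V_f/Vᵢ) = (3178) ln(7.99/15.5) = -2106 J.
W_net = 2989 − 2106 = 883.4 J.

W_net ≈ 883 J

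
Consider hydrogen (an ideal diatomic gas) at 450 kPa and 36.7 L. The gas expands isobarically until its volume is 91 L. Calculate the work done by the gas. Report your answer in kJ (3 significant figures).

Isobaric: W = P ΔV.
W = (450 kPa)(91 − 36.7 L) = (450)(54.3) = 24435 J.

W ≈ 24.4 kJ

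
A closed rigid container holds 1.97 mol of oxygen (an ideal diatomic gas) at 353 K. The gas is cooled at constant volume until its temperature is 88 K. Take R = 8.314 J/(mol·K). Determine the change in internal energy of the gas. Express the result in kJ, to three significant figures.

ΔU ≈ -10.9 kJ

Constant volume ⇒ W = 0, so Q = ΔU = nCᵥΔT with Cᵥ = 5R/2 = 20.79 J/(mol·K).
ΔU = (1.97)(20.79)(88 − 353) = -10851 J.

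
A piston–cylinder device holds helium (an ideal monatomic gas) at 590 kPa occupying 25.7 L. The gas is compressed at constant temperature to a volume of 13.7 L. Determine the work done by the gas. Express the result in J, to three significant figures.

W ≈ -9540 J

Isothermal: W = nRT ln(V₂/V₁) = P₁V₁ ln(V₂/V₁).
P₁V₁ = (590 kPa)(25.7 L) = 15163 J.
W = 15163 × ln(13.7/25.7) = 15163 × -0.6291
W_by_gas = -9539 J.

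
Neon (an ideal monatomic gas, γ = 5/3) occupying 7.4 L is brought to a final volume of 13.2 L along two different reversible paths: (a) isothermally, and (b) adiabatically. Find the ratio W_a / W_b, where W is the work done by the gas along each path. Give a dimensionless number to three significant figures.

W_a / W_b ≈ 1.21

Path (a) isothermal: W = P₁V₁ ln(V₂/V₁) → W_a/(P₁V₁) = 0.5787.
Path (b) adiabatic: W = P₁V₁(1 − (V₁/V₂)^(γ−1))/(γ−1) → W_b/(P₁V₁) = 0.4802.
W_a / W_b = 0.5787 / 0.4802 = 1.205.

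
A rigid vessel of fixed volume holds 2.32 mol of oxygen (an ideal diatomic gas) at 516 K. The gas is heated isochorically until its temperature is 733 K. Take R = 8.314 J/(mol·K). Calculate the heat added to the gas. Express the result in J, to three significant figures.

Constant volume ⇒ W = 0, so Q = ΔU = nCᵥΔT with Cᵥ = 5R/2 = 20.79 J/(mol·K).
ΔU = (2.32)(20.79)(733 − 516) = 10464 J.

Q ≈ 10500 J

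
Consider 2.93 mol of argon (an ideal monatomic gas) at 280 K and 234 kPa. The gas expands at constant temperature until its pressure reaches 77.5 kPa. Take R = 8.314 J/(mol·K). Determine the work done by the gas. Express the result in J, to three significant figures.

W ≈ 7540 J

Isothermal process: W = nRT ln(V₂/V₁) = nRT ln(P₁/P₂).
W = (2.93)(8.314)(280) × ln(234/77.5)
  = 6821 × ln(3.019) = 6821 × 1.105
W_by_gas = 7537 J.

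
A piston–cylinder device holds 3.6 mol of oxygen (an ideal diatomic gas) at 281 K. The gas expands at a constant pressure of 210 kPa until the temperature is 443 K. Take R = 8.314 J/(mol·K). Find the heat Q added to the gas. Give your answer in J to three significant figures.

Q ≈ 17000 J

Isobaric: W = nRΔT = (3.6)(8.314)(162) = 4849 J.
ΔU = nCᵥΔT with Cᵥ = 5R/2: ΔU = (3.6)(20.79)(162) = 12122 J.
Q = ΔU + W = 12122 + 4849 = 16971 J.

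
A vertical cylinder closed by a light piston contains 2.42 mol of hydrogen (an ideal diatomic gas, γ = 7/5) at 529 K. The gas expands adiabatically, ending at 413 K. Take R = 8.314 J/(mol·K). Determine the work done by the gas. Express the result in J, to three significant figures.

W ≈ 5830 J

Adiabatic ⇒ Q = 0, so W_by = −ΔU = nCᵥ(T₁ − T₂).
Cᵥ = 5R/2 = 20.79 J/(mol·K).
W = (2.42)(20.79)(529 − 413) = 5835 J.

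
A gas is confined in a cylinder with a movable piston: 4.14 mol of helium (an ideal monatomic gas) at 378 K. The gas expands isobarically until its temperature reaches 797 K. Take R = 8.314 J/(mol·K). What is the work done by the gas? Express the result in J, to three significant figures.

W ≈ 14400 J

Isobaric: W = P ΔV = nR ΔT.
W = (4.14)(8.314)(797 − 378) = 14422 J.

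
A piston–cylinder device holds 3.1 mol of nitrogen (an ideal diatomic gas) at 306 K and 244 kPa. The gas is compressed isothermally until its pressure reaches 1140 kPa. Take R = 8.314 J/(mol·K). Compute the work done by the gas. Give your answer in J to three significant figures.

Isothermal process: W = nRT ln(V₂/V₁) = nRT ln(P₁/P₂).
W = (3.1)(8.314)(306) × ln(244/1140)
  = 7887 × ln(0.214) = 7887 × -1.542
W_by_gas = -12158 J.

W ≈ -12200 J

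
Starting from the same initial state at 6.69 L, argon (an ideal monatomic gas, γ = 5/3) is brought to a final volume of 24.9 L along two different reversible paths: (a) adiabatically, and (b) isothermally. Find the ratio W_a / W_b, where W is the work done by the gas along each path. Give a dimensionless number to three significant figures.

W_a / W_b ≈ 0.666

Path (a) adiabatic: W = P₁V₁(1 − (V₁/V₂)^(γ−1))/(γ−1) → W_a/(P₁V₁) = 0.8754.
Path (b) isothermal: W = P₁V₁ ln(V₂/V₁) → W_b/(P₁V₁) = 1.314.
W_a / W_b = 0.8754 / 1.314 = 0.6661.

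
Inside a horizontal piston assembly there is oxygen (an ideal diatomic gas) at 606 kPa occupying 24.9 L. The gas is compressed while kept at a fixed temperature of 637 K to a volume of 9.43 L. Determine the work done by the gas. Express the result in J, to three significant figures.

Isothermal: W = nRT ln(V₂/V₁) = P₁V₁ ln(V₂/V₁).
P₁V₁ = (606 kPa)(24.9 L) = 15089 J.
W = 15089 × ln(9.43/24.9) = 15089 × -0.971
W_by_gas = -14651 J.

W ≈ -14700 J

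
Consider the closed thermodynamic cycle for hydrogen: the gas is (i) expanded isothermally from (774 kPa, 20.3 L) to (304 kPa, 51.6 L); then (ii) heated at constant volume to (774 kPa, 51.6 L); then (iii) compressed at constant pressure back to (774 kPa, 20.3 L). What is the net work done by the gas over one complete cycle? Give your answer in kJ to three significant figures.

W_net ≈ -9.57 kJ

Leg (i): W = PᵢVᵢ ln(V_f/Vᵢ) = (15712) ln(51.6/20.3) = 14658 J.
Leg (ii): W = 0.
Leg (iii): W = PΔV = (774)(20.3 − 51.6) = -24226 J.
W_net = 14658 − 24226 = -9568 J.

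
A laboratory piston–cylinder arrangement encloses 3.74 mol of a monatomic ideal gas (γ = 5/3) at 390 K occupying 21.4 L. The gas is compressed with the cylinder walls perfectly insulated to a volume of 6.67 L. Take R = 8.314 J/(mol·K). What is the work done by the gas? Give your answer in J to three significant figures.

Adiabatic: TV^(γ−1) = const with γ = 5/3.
T₂ = T₁ (V₁/V₂)^(γ−1) = 390 × (21.4/6.67)^0.667 = 390 × 2.175 = 848.4 K.
W_by = nCᵥ(T₁ − T₂) = (3.74)(12.47)(390 − 848.4) = -21380 J.

W ≈ -21400 J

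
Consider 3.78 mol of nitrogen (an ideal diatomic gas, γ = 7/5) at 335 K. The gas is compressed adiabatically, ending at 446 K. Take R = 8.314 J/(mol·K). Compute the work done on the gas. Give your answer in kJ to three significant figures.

Adiabatic ⇒ Q = 0, so W_by = −ΔU = nCᵥ(T₁ − T₂).
Cᵥ = 5R/2 = 20.79 J/(mol·K).
W = (3.78)(20.79)(335 − 446) = -8721 J.
Work on gas = −W_by = 8721 J.

W ≈ 8.72 kJ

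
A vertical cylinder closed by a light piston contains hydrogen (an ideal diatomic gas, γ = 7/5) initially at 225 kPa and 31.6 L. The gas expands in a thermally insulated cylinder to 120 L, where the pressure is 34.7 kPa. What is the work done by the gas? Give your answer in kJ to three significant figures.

Adiabatic: W = (P₁V₁ − P₂V₂)/(γ − 1) with γ = 7/5.
P₁V₁ = 7110 J, P₂V₂ = 4164 J.
W = (7110 − 4164) / 0.4 = 7365 J.

W ≈ 7.37 kJ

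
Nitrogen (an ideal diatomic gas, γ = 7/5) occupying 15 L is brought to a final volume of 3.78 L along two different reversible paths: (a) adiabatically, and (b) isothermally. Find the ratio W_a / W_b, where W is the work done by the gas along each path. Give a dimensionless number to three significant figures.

W_a / W_b ≈ 1.33

Path (a) adiabatic: W = P₁V₁(1 − (V₁/V₂)^(γ−1))/(γ−1) → W_a/(P₁V₁) = -1.839.
Path (b) isothermal: W = P₁V₁ ln(V₂/V₁) → W_b/(P₁V₁) = -1.378.
W_a / W_b = -1.839 / -1.378 = 1.334.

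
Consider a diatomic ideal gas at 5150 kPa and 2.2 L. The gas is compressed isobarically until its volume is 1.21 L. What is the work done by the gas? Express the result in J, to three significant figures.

Isobaric: W = P ΔV.
W = (5150 kPa)(1.21 − 2.2 L) = (5150)(-0.99) = -5099 J.

W ≈ -5100 J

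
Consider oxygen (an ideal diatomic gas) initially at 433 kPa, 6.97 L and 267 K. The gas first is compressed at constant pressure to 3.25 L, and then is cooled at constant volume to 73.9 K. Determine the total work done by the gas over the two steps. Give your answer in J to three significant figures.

W_total ≈ -1610 J

Step 1 (isobaric): W = PΔV = (433 kPa)(3.25 − 6.97 L) = -1611 J.
Step 2 (isochoric): W = 0 (constant volume).
W_total = -1611 + 0 = -1611 J.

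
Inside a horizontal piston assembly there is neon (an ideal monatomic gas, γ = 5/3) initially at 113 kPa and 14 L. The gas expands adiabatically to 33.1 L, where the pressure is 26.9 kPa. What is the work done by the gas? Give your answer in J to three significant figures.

W ≈ 1040 J

Adiabatic: W = (P₁V₁ − P₂V₂)/(γ − 1) with γ = 5/3.
P₁V₁ = 1582 J, P₂V₂ = 890.4 J.
W = (1582 − 890.4) / 0.6667 = 1037 J.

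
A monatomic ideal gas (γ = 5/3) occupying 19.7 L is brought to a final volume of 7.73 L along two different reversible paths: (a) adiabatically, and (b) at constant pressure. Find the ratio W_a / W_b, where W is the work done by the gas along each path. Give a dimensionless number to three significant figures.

Path (a) adiabatic: W = P₁V₁(1 − (V₁/V₂)^(γ−1))/(γ−1) → W_a/(P₁V₁) = -1.299.
Path (b) isobaric: W = P₁(V₂ − V₁) → W_b/(P₁V₁) = -0.6076.
W_a / W_b = -1.299 / -0.6076 = 2.137.

W_a / W_b ≈ 2.14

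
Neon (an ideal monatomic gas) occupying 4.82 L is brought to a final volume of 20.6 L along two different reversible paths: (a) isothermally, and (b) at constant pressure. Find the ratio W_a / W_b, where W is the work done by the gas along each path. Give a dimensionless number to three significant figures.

Path (a) isothermal: W = P₁V₁ ln(V₂/V₁) → W_a/(P₁V₁) = 1.453.
Path (b) isobaric: W = P₁(V₂ − V₁) → W_b/(P₁V₁) = 3.274.
W_a / W_b = 1.453 / 3.274 = 0.4437.

W_a / W_b ≈ 0.444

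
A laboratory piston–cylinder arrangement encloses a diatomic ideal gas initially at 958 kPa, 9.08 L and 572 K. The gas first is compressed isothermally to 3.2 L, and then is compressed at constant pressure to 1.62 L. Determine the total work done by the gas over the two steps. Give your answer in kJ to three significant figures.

Step 1 (isothermal): W = P₁V₁ ln(V₂/V₁) = (8699) ln(3.2/9.08) = -9072 J.
After step 1: P = 2718 kPa, V = 3.2 L, T = 572 K.
Step 2 (isobaric): W = PΔV = (2718 kPa)(1.62 − 3.2 L) = -4295 J.
W_total = -9072 − 4295 = -13367 J.

W_total ≈ -13.4 kJ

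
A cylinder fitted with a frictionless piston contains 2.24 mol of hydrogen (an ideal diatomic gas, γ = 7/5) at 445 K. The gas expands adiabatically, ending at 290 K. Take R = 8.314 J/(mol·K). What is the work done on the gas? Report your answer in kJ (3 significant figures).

W ≈ -7.22 kJ

Adiabatic ⇒ Q = 0, so W_by = −ΔU = nCᵥ(T₁ − T₂).
Cᵥ = 5R/2 = 20.79 J/(mol·K).
W = (2.24)(20.79)(445 − 290) = 7217 J.
Work on gas = −W_by = -7217 J.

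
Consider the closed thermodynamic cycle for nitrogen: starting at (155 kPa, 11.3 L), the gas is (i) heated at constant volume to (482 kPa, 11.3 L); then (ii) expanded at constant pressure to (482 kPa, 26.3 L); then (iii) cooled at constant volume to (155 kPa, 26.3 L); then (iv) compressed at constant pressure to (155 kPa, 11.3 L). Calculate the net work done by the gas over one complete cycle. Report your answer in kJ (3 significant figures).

Constant-volume legs do no work.
W(ii) = (482)(26.3 − 11.3) = 7230 J; W(iv) = (155)(11.3 − 26.3) = -2325 J.
W_net = 7230 − 2325 = 4905 J (the clockwise enclosed area).

W_net ≈ 4.90 kJ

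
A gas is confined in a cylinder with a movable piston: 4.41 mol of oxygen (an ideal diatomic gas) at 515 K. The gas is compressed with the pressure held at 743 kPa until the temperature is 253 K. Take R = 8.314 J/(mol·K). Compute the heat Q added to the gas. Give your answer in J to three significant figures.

Q ≈ -33600 J

Isobaric: W = nRΔT = (4.41)(8.314)(-262) = -9606 J.
ΔU = nCᵥΔT with Cᵥ = 5R/2: ΔU = (4.41)(20.79)(-262) = -24015 J.
Q = ΔU + W = -24015 − 9606 = -33622 J.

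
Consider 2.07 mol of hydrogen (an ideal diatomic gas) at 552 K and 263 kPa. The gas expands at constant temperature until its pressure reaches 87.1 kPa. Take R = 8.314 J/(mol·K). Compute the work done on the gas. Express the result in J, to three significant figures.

Isothermal process: W = nRT ln(V₂/V₁) = nRT ln(P₁/P₂).
W = (2.07)(8.314)(552) × ln(263/87.1)
  = 9500 × ln(3.02) = 9500 × 1.105
W_by_gas = 10498 J; work on gas = −W_by = -10498 J.

W ≈ -10500 J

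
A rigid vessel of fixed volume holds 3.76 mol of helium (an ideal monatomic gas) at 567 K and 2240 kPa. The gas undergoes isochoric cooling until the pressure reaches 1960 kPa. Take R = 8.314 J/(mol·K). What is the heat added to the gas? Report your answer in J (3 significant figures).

Q ≈ -3320 J

Constant volume ⇒ W = 0, so Q = ΔU = nCᵥΔT with Cᵥ = 3R/2 = 12.47 J/(mol·K).
At constant V, T₂/T₁ = P₂/P₁ ⇒ ΔT = T₁(P₂/P₁ − 1) = 567·(1960/2240 − 1) = -70.88 K.
ΔU = (3.76)(12.47)(-70.88) = -3323 J.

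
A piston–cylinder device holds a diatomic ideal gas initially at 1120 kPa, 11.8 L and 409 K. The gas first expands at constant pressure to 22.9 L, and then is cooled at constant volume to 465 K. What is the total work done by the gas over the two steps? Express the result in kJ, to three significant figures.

W_total ≈ 12.4 kJ

Step 1 (isobaric): W = PΔV = (1120 kPa)(22.9 − 11.8 L) = 12432 J.
Step 2 (isochoric): W = 0 (constant volume).
W_total = 12432 + 0 = 12432 J.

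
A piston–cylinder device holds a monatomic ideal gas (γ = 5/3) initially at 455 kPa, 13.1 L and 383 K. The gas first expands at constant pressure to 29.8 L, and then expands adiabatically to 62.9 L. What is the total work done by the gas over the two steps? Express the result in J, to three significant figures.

W_total ≈ 15600 J

Step 1 (isobaric): W = PΔV = (455 kPa)(29.8 − 13.1 L) = 7599 J.
After step 1: P = 455 kPa, V = 29.8 L, T = 871.3 K.
Step 2 (adiabatic): W = (P₁V₁ − P₂V₂)/(γ−1) = (13559 − 8240)/0.667 = 7978 J.
W_total = 7599 + 7978 = 15577 J.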